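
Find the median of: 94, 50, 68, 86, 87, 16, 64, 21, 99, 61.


Sorted: 16, 21, 50, 61, 64, 68, 86, 87, 94, 99
n = 10 (even)
Middle values: 64 and 68
Median = (64+68)/2 = 66.0000

Median = 66.0000


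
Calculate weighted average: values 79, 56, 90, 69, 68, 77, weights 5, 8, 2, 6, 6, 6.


Numerator = 79*5 + 56*8 + 90*2 + 69*6 + 68*6 + 77*6 = 2307
Denominator = 5 + 8 + 2 + 6 + 6 + 6 = 33
WM = 2307/33 = 69.9091

WM = 69.9091


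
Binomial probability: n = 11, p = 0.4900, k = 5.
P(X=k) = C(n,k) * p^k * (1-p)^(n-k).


C(11,5) = 462
p^5 = 0.028248
(1-p)^6 = 0.017596
P = 462 * 0.028248 * 0.017596 = 0.2296

P(X=5) = 0.2296


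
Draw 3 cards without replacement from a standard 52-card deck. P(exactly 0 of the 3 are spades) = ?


Hypergeometric: P(X=0) = C(13,0)·C(39,3) / C(52,3)
= 1 × 9139 / 22100
= 9139/22100 = 0.4135

P = 0.4135


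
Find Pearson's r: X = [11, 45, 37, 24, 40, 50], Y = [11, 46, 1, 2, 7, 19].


Mean X = 34.5000, Mean Y = 14.3333
SD X = 13.225606, SD Y = 15.380363
Cov = 89.833333
r = 89.833333/(13.225606*15.380363) = 0.4416

r = 0.4416


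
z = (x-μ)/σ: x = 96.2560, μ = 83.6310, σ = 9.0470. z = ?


z = (96.2560 - 83.6310)/9.0470
= 12.6250/9.0470
= 1.3955

z = 1.3955


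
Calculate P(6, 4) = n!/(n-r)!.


P(6,4) = 6!/2!
= 720/2
= 360

P(6,4) = 360


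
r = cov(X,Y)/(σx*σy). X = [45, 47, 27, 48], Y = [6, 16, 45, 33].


Mean X = 41.7500, Mean Y = 25.0000
SD X = 8.584142, SD Y = 15.049917
Cov = -88.500000
r = -88.500000/(8.584142*15.049917) = -0.6850

r = -0.6850


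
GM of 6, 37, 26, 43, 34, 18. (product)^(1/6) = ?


Product = 6 × 37 × 26 × 43 × 34 × 18 = 151895952
GM = 151895952^(1/6) = 23.0989

GM = 23.0989


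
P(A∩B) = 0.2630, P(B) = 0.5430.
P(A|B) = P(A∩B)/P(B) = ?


P(A|B) = 0.2630/0.5430 = 0.4843

P(A|B) = 0.4843


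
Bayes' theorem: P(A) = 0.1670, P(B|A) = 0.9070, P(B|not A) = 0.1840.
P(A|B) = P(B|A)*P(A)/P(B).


P(B) = P(B|A)*P(A) + P(B|A')*P(A')
= 0.9070*0.1670 + 0.1840*0.8330
= 0.151469 + 0.153272 = 0.304741
P(A|B) = 0.151469/0.304741 = 0.4970

P(A|B) = 0.4970


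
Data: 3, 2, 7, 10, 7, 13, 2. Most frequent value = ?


Frequencies: 2:2, 3:1, 7:2, 10:1, 13:1
Max frequency = 2
Mode = 2, 7

Mode = 2, 7


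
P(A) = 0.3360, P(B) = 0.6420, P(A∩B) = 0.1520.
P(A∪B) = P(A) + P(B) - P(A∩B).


P(A∪B) = 0.3360 + 0.6420 - 0.1520
= 0.9780 - 0.1520
= 0.8260

P(A∪B) = 0.8260


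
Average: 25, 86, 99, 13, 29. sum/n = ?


Sum = 25 + 86 + 99 + 13 + 29 = 252
n = 5
Mean = 252/5 = 50.4000

Mean = 50.4000


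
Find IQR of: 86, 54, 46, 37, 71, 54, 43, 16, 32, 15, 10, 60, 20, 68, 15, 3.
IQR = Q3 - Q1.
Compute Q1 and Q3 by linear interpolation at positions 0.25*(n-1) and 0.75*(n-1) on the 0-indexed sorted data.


Sorted: 3, 10, 15, 15, 16, 20, 32, 37, 43, 46, 54, 54, 60, 68, 71, 86
Q1 (25th %ile) = 15.7500
Q3 (75th %ile) = 55.5000
IQR = 55.5000 - 15.7500 = 39.7500

IQR = 39.7500


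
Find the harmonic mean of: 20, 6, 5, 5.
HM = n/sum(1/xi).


Sum of reciprocals = 1/20 + 1/6 + 1/5 + 1/5 = 0.616667
HM = 4/0.616667 = 6.4865

HM = 6.4865


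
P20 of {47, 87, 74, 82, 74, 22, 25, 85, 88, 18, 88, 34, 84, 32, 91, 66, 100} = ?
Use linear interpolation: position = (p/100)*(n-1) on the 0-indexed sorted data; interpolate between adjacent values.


Sorted: 18, 22, 25, 32, 34, 47, 66, 74, 74, 82, 84, 85, 87, 88, 88, 91, 100
n = 17
Index = 20/100 * 16 = 3.2000
Lower = data[3] = 32, Upper = data[4] = 34
P20 = 32 + 0.2000*(2) = 32.4000

P20 = 32.4000


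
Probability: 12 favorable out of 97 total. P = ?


P = 12/97 = 0.1237

P = 0.1237


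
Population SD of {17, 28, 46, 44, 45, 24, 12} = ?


Mean = 30.8571
Variance = 172.1224
SD = sqrt(172.1224) = 13.1195

SD = 13.1195


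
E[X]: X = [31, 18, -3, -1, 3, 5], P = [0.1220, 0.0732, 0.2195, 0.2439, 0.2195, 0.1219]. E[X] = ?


E[X] = 31*0.1220 + 18*0.0732 - 3*0.2195 - 1*0.2439 + 3*0.2195 + 5*0.1219
= 3.7820 + 1.3176 - 0.6585 - 0.2439 + 0.6585 + 0.6095
= 5.4652

E[X] = 5.4652


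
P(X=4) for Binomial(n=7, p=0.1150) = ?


C(7,4) = 35
p^4 = 0.000175
(1-p)^3 = 0.693154
P = 35 * 0.000175 * 0.693154 = 0.0042

P(X=4) = 0.0042


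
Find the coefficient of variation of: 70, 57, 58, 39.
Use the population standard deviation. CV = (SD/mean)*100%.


Mean = 56.0000
SD = 11.0680
CV = (11.0680/56.0000)*100 = 19.7642%

CV = 19.7642%


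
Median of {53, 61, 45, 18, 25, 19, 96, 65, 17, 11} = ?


Sorted: 11, 17, 18, 19, 25, 45, 53, 61, 65, 96
n = 10 (even)
Middle values: 25 and 45
Median = (25+45)/2 = 35.0000

Median = 35.0000


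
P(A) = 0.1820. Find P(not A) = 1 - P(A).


P(not A) = 1 - 0.1820 = 0.8180

P(not A) = 0.8180


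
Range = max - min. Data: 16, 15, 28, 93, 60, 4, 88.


Max = 93, Min = 4
Range = 93 - 4 = 89

Range = 89


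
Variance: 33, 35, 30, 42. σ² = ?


Mean = 35.0000
Squared deviations: 4.0000, 0, 25.0000, 49.0000
Sum = 78.0000
Variance = 78.0000/4 = 19.5000

Variance = 19.5000


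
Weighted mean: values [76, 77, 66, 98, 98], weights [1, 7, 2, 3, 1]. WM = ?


Numerator = 76*1 + 77*7 + 66*2 + 98*3 + 98*1 = 1139
Denominator = 1 + 7 + 2 + 3 + 1 = 14
WM = 1139/14 = 81.3571

WM = 81.3571


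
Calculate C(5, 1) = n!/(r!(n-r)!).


C(5,1) = 5!/(1! × 4!)
= 120/(1 × 24)
= 5

C(5,1) = 5


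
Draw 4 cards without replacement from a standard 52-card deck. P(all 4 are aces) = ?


P(all aces) = (4/52) × (3/51) × (2/50) × (1/49)
= 3.6938e-06

P = 3.6938e-06


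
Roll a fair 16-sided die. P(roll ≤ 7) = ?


Favorable outcomes (roll ≤ 7): 7
Total outcomes = 16
P = 7/16 = 0.4375

P = 0.4375


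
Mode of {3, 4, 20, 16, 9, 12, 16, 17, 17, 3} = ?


Frequencies: 3:2, 4:1, 9:1, 12:1, 16:2, 17:2, 20:1
Max frequency = 2
Mode = 3, 16, 17

Mode = 3, 16, 17


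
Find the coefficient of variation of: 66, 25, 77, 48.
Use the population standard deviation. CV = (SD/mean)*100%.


Mean = 54.0000
SD = 19.6850
CV = (19.6850/54.0000)*100 = 36.4537%

CV = 36.4537%


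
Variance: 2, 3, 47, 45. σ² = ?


Mean = 24.2500
Squared deviations: 495.0625, 451.5625, 517.5625, 430.5625
Sum = 1894.7500
Variance = 1894.7500/4 = 473.6875

Variance = 473.6875


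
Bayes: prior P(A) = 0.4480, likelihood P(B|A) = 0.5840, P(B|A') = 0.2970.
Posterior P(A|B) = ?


P(B) = P(B|A)*P(A) + P(B|A')*P(A')
= 0.5840*0.4480 + 0.2970*0.5520
= 0.261632 + 0.163944 = 0.425576
P(A|B) = 0.261632/0.425576 = 0.6148

P(A|B) = 0.6148


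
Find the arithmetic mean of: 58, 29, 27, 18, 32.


Sum = 58 + 29 + 27 + 18 + 32 = 164
n = 5
Mean = 164/5 = 32.8000

Mean = 32.8000


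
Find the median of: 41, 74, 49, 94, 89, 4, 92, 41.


Sorted: 4, 41, 41, 49, 74, 89, 92, 94
n = 8 (even)
Middle values: 49 and 74
Median = (49+74)/2 = 61.5000

Median = 61.5000


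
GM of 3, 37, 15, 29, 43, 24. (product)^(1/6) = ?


Product = 3 × 37 × 15 × 29 × 43 × 24 = 49830120
GM = 49830120^(1/6) = 19.1829

GM = 19.1829


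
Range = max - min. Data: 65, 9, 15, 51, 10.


Max = 65, Min = 9
Range = 65 - 9 = 56

Range = 56


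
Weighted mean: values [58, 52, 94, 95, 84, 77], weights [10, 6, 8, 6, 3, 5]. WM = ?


Numerator = 58*10 + 52*6 + 94*8 + 95*6 + 84*3 + 77*5 = 2851
Denominator = 10 + 6 + 8 + 6 + 3 + 5 = 38
WM = 2851/38 = 75.0263

WM = 75.0263


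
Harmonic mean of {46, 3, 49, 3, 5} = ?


Sum of reciprocals = 1/46 + 1/3 + 1/49 + 1/3 + 1/5 = 0.908814
HM = 5/0.908814 = 5.5017

HM = 5.5017


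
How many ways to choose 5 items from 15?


C(15,5) = 15!/(5! × 10!)
= 1307674368000/(120 × 3628800)
= 3003

C(15,5) = 3003


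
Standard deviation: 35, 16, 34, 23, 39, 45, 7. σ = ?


Mean = 28.4286
Variance = 157.6735
SD = sqrt(157.6735) = 12.5568

SD = 12.5568


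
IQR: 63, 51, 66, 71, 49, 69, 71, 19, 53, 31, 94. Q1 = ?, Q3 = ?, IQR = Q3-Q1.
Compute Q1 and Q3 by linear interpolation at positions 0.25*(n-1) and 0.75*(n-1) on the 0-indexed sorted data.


Sorted: 19, 31, 49, 51, 53, 63, 66, 69, 71, 71, 94
Q1 (25th %ile) = 50.0000
Q3 (75th %ile) = 70.0000
IQR = 70.0000 - 50.0000 = 20.0000

IQR = 20.0000


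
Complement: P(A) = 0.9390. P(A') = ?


P(not A) = 1 - 0.9390 = 0.0610

P(not A) = 0.0610


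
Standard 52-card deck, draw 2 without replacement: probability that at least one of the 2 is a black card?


P(at least one) = 1 - P(none)
P(none) = (26/52) × (25/51) = 0.245098
P(at least one) = 1 - 0.245098 = 0.7549

P = 0.7549


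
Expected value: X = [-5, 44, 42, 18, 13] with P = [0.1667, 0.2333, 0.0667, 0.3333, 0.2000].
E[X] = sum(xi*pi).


E[X] = -5*0.1667 + 44*0.2333 + 42*0.0667 + 18*0.3333 + 13*0.2000
= -0.8335 + 10.2652 + 2.8014 + 5.9994 + 2.6000
= 20.8325

E[X] = 20.8325


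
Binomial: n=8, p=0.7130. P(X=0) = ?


C(8,0) = 1
p^0 = 1.000000
(1-p)^8 = 4.603150e-05
P = 1 * 1.000000 * 4.603150e-05 = 4.6032e-05

P(X=0) = 4.6032e-05


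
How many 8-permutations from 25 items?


P(25,8) = 25!/17!
= 15511210043330985984000000/355687428096000
= 43609104000

P(25,8) = 43609104000


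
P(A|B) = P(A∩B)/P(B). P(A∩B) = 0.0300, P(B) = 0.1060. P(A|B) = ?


P(A|B) = 0.0300/0.1060 = 0.2830

P(A|B) = 0.2830


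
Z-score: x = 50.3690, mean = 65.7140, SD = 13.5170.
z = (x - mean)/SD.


z = (50.3690 - 65.7140)/13.5170
= -15.3450/13.5170
= -1.1352

z = -1.1352


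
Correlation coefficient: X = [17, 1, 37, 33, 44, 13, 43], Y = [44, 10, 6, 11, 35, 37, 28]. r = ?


Mean X = 26.8571, Mean Y = 24.4286
SD X = 15.366276, SD Y = 14.110352
Cov = -3.510204
r = -3.510204/(15.366276*14.110352) = -0.0162

r = -0.0162


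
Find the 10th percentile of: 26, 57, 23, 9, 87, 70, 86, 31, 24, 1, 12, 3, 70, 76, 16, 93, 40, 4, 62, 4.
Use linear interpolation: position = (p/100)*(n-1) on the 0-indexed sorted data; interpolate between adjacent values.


Sorted: 1, 3, 4, 4, 9, 12, 16, 23, 24, 26, 31, 40, 57, 62, 70, 70, 76, 86, 87, 93
n = 20
Index = 10/100 * 19 = 1.9000
Lower = data[1] = 3, Upper = data[2] = 4
P10 = 3 + 0.9000*(1) = 3.9000

P10 = 3.9000


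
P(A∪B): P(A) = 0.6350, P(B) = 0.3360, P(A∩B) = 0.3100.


P(A∪B) = 0.6350 + 0.3360 - 0.3100
= 0.9710 - 0.3100
= 0.6610

P(A∪B) = 0.6610


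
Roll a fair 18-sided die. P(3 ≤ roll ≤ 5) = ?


Favorable outcomes (3 ≤ roll ≤ 5): 3
Total outcomes = 18
P = 3/18 = 0.1667

P = 0.1667


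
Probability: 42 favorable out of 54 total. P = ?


P = 42/54 = 0.7778

P = 0.7778


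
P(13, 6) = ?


P(13,6) = 13!/7!
= 6227020800/5040
= 1235520

P(13,6) = 1235520


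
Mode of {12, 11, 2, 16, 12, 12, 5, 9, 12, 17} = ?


Frequencies: 2:1, 5:1, 9:1, 11:1, 12:4, 16:1, 17:1
Max frequency = 4
Mode = 12

Mode = 12


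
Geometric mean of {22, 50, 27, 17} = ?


Product = 22 × 50 × 27 × 17 = 504900
GM = 504900^(1/4) = 26.6564

GM = 26.6564


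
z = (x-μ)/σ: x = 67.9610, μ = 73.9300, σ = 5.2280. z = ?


z = (67.9610 - 73.9300)/5.2280
= -5.9690/5.2280
= -1.1417

z = -1.1417


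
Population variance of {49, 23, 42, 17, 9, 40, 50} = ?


Mean = 32.8571
Squared deviations: 260.5918, 97.1633, 83.5918, 251.4490, 569.1633, 51.0204, 293.8776
Sum = 1606.8571
Variance = 1606.8571/7 = 229.5510

Variance = 229.5510


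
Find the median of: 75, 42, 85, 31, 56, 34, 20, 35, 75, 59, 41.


Sorted: 20, 31, 34, 35, 41, 42, 56, 59, 75, 75, 85
n = 11 (odd)
Middle value = 42

Median = 42


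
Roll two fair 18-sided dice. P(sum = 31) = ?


Total outcomes = 18×18 = 324
Favorable (sum = 31): 6
P = 6/324 = 0.0185

P = 0.0185


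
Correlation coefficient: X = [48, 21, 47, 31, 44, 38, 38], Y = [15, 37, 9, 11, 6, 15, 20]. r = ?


Mean X = 38.1429, Mean Y = 16.1429
SD X = 8.903107, SD Y = 9.508321
Cov = -65.020408
r = -65.020408/(8.903107*9.508321) = -0.7681

r = -0.7681


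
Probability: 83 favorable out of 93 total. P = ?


P = 83/93 = 0.8925

P = 0.8925


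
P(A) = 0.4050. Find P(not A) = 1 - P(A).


P(not A) = 1 - 0.4050 = 0.5950

P(not A) = 0.5950


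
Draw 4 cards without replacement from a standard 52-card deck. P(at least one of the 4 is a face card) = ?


P(at least one) = 1 - P(none)
P(none) = (40/52) × (39/51) × (38/50) × (37/49) = 0.337575
P(at least one) = 1 - 0.337575 = 0.6624

P = 0.6624


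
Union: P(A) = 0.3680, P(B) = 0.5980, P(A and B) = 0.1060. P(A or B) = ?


P(A∪B) = 0.3680 + 0.5980 - 0.1060
= 0.9660 - 0.1060
= 0.8600

P(A∪B) = 0.8600


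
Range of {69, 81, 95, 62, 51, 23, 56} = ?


Max = 95, Min = 23
Range = 95 - 23 = 72

Range = 72


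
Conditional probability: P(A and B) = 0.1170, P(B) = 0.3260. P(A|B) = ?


P(A|B) = 0.1170/0.3260 = 0.3589

P(A|B) = 0.3589


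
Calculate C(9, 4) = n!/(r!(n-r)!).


C(9,4) = 9!/(4! × 5!)
= 362880/(24 × 120)
= 126

C(9,4) = 126


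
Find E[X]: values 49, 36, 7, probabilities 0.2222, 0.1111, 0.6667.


E[X] = 49*0.2222 + 36*0.1111 + 7*0.6667
= 10.8878 + 3.9996 + 4.6669
= 19.5543

E[X] = 19.5543


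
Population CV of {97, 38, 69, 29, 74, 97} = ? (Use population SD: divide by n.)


Mean = 67.3333
SD = 26.2594
CV = (26.2594/67.3333)*100 = 38.9991%

CV = 38.9991%


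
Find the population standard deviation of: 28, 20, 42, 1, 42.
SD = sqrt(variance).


Mean = 26.6000
Variance = 235.0400
SD = sqrt(235.0400) = 15.3310

SD = 15.3310


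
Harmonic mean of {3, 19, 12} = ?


Sum of reciprocals = 1/3 + 1/19 + 1/12 = 0.469298
HM = 3/0.469298 = 6.3925

HM = 6.3925


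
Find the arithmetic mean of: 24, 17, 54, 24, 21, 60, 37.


Sum = 24 + 17 + 54 + 24 + 21 + 60 + 37 = 237
n = 7
Mean = 237/7 = 33.8571

Mean = 33.8571


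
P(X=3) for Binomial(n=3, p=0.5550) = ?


C(3,3) = 1
p^3 = 0.170954
(1-p)^0 = 1.000000
P = 1 * 0.170954 * 1.000000 = 0.1710

P(X=3) = 0.1710


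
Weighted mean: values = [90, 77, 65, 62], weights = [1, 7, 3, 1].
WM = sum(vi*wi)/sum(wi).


Numerator = 90*1 + 77*7 + 65*3 + 62*1 = 886
Denominator = 1 + 7 + 3 + 1 = 12
WM = 886/12 = 73.8333

WM = 73.8333


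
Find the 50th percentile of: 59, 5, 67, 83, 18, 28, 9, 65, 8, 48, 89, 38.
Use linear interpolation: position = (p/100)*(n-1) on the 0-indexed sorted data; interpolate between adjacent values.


Sorted: 5, 8, 9, 18, 28, 38, 48, 59, 65, 67, 83, 89
n = 12
Index = 50/100 * 11 = 5.5000
Lower = data[5] = 38, Upper = data[6] = 48
P50 = 38 + 0.5000*(10) = 43.0000

P50 = 43.0000


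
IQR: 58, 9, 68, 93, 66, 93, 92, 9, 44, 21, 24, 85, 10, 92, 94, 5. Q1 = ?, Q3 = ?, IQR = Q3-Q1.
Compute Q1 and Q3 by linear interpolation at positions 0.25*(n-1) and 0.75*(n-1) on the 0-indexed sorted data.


Sorted: 5, 9, 9, 10, 21, 24, 44, 58, 66, 68, 85, 92, 92, 93, 93, 94
Q1 (25th %ile) = 18.2500
Q3 (75th %ile) = 92.0000
IQR = 92.0000 - 18.2500 = 73.7500

IQR = 73.7500


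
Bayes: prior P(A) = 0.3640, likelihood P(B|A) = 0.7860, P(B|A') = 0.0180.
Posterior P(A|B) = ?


P(B) = P(B|A)*P(A) + P(B|A')*P(A')
= 0.7860*0.3640 + 0.0180*0.6360
= 0.286104 + 0.011448 = 0.297552
P(A|B) = 0.286104/0.297552 = 0.9615

P(A|B) = 0.9615


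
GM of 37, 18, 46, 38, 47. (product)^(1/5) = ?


Product = 37 × 18 × 46 × 38 × 47 = 54715896
GM = 54715896^(1/5) = 35.2876

GM = 35.2876


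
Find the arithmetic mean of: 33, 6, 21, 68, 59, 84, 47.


Sum = 33 + 6 + 21 + 68 + 59 + 84 + 47 = 318
n = 7
Mean = 318/7 = 45.4286

Mean = 45.4286


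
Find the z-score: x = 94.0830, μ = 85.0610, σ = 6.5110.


z = (94.0830 - 85.0610)/6.5110
= 9.0220/6.5110
= 1.3857

z = 1.3857


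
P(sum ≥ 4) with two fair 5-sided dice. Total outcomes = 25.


Total outcomes = 5×5 = 25
Favorable (sum ≥ 4): 22
P = 22/25 = 0.8800

P = 0.8800


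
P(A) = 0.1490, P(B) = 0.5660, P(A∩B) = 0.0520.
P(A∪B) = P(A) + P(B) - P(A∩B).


P(A∪B) = 0.1490 + 0.5660 - 0.0520
= 0.7150 - 0.0520
= 0.6630

P(A∪B) = 0.6630


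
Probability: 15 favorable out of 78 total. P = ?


P = 15/78 = 0.1923

P = 0.1923


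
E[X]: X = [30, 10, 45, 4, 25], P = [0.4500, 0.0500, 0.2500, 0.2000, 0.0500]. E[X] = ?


E[X] = 30*0.4500 + 10*0.0500 + 45*0.2500 + 4*0.2000 + 25*0.0500
= 13.5000 + 0.5000 + 11.2500 + 0.8000 + 1.2500
= 27.3000

E[X] = 27.3000


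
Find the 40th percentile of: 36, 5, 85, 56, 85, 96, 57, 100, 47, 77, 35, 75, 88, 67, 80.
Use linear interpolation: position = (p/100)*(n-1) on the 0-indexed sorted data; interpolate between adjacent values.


Sorted: 5, 35, 36, 47, 56, 57, 67, 75, 77, 80, 85, 85, 88, 96, 100
n = 15
Index = 40/100 * 14 = 5.6000
Lower = data[5] = 57, Upper = data[6] = 67
P40 = 57 + 0.6000*(10) = 63.0000

P40 = 63.0000


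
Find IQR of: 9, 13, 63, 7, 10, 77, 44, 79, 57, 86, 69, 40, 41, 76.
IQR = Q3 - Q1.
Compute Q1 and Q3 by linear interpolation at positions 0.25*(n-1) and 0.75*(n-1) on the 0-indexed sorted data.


Sorted: 7, 9, 10, 13, 40, 41, 44, 57, 63, 69, 76, 77, 79, 86
Q1 (25th %ile) = 19.7500
Q3 (75th %ile) = 74.2500
IQR = 74.2500 - 19.7500 = 54.5000

IQR = 54.5000


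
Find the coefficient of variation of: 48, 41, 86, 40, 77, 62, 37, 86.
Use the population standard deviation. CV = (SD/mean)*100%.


Mean = 59.6250
SD = 19.6146
CV = (19.6146/59.6250)*100 = 32.8967%

CV = 32.8967%


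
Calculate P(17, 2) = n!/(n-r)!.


P(17,2) = 17!/15!
= 355687428096000/1307674368000
= 272

P(17,2) = 272


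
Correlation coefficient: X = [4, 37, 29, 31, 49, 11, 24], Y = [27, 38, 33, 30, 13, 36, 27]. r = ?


Mean X = 26.4286, Mean Y = 29.1429
SD X = 14.120473, SD Y = 7.661193
Cov = -44.204082
r = -44.204082/(14.120473*7.661193) = -0.4086

r = -0.4086


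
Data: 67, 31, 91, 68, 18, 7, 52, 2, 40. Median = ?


Sorted: 2, 7, 18, 31, 40, 52, 67, 68, 91
n = 9 (odd)
Middle value = 40

Median = 40


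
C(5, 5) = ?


C(5,5) = 5!/(5! × 0!)
= 120/(120 × 1)
= 1

C(5,5) = 1


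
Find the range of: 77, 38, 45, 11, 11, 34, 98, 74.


Max = 98, Min = 11
Range = 98 - 11 = 87

Range = 87


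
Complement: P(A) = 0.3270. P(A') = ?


P(not A) = 1 - 0.3270 = 0.6730

P(not A) = 0.6730


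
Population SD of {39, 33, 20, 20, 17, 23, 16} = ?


Mean = 24.0000
Variance = 64.5714
SD = sqrt(64.5714) = 8.0356

SD = 8.0356


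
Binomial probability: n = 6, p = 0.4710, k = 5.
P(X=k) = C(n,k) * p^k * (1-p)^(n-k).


C(6,5) = 6
p^5 = 0.023180
(1-p)^1 = 0.529000
P = 6 * 0.023180 * 0.529000 = 0.0736

P(X=5) = 0.0736


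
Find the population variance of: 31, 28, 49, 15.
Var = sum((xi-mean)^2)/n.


Mean = 30.7500
Squared deviations: 0.0625, 7.5625, 333.0625, 248.0625
Sum = 588.7500
Variance = 588.7500/4 = 147.1875

Variance = 147.1875


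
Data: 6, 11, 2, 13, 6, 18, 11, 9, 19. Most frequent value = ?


Frequencies: 2:1, 6:2, 9:1, 11:2, 13:1, 18:1, 19:1
Max frequency = 2
Mode = 6, 11

Mode = 6, 11


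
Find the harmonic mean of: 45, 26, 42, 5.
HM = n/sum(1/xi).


Sum of reciprocals = 1/45 + 1/26 + 1/42 + 1/5 = 0.284493
HM = 4/0.284493 = 14.0601

HM = 14.0601


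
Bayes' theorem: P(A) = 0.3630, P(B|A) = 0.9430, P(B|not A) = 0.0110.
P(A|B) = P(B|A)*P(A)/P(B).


P(B) = P(B|A)*P(A) + P(B|A')*P(A')
= 0.9430*0.3630 + 0.0110*0.6370
= 0.342309 + 0.007007 = 0.349316
P(A|B) = 0.342309/0.349316 = 0.9799

P(A|B) = 0.9799


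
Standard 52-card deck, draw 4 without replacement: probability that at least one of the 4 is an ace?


P(at least one) = 1 - P(none)
P(none) = (48/52) × (47/51) × (46/50) × (45/49) = 0.718737
P(at least one) = 1 - 0.718737 = 0.2813

P = 0.2813


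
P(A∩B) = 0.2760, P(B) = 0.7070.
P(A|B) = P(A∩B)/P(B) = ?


P(A|B) = 0.2760/0.7070 = 0.3904

P(A|B) = 0.3904


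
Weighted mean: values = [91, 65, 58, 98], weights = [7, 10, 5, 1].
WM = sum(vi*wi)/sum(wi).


Numerator = 91*7 + 65*10 + 58*5 + 98*1 = 1675
Denominator = 7 + 10 + 5 + 1 = 23
WM = 1675/23 = 72.8261

WM = 72.8261


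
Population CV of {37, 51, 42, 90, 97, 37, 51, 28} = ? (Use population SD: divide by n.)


Mean = 54.1250
SD = 23.8770
CV = (23.8770/54.1250)*100 = 44.1145%

CV = 44.1145%


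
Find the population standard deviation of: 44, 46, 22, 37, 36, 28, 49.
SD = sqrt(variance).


Mean = 37.4286
Variance = 82.8163
SD = sqrt(82.8163) = 9.1003

SD = 9.1003


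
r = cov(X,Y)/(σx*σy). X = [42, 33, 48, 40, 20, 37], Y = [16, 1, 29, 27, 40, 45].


Mean X = 36.6667, Mean Y = 26.3333
SD X = 8.749603, SD Y = 14.670454
Cov = -25.222222
r = -25.222222/(8.749603*14.670454) = -0.1965

r = -0.1965


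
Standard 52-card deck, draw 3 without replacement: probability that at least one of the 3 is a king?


P(at least one) = 1 - P(none)
P(none) = (48/52) × (47/51) × (46/50) = 0.782624
P(at least one) = 1 - 0.782624 = 0.2174

P = 0.2174


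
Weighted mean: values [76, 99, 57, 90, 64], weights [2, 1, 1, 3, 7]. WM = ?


Numerator = 76*2 + 99*1 + 57*1 + 90*3 + 64*7 = 1026
Denominator = 2 + 1 + 1 + 3 + 7 = 14
WM = 1026/14 = 73.2857

WM = 73.2857


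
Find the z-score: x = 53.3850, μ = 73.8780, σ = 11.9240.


z = (53.3850 - 73.8780)/11.9240
= -20.4930/11.9240
= -1.7186

z = -1.7186


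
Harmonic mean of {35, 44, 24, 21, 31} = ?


Sum of reciprocals = 1/35 + 1/44 + 1/24 + 1/21 + 1/31 = 0.172842
HM = 5/0.172842 = 28.9281

HM = 28.9281


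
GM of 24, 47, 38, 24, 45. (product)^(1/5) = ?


Product = 24 × 47 × 38 × 24 × 45 = 46293120
GM = 46293120^(1/5) = 34.1274

GM = 34.1274


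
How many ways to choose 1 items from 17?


C(17,1) = 17!/(1! × 16!)
= 355687428096000/(1 × 20922789888000)
= 17

C(17,1) = 17


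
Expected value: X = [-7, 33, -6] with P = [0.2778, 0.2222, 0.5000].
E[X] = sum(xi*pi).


E[X] = -7*0.2778 + 33*0.2222 - 6*0.5000
= -1.9446 + 7.3326 - 3.0000
= 2.3880

E[X] = 2.3880


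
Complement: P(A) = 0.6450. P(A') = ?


P(not A) = 1 - 0.6450 = 0.3550

P(not A) = 0.3550


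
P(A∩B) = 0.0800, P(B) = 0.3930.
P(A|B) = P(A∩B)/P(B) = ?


P(A|B) = 0.0800/0.3930 = 0.2036

P(A|B) = 0.2036


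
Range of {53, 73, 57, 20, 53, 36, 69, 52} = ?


Max = 73, Min = 20
Range = 73 - 20 = 53

Range = 53


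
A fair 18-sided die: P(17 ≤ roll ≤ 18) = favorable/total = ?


Favorable outcomes (17 ≤ roll ≤ 18): 2
Total outcomes = 18
P = 2/18 = 0.1111

P = 0.1111


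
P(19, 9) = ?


P(19,9) = 19!/10!
= 121645100408832000/3628800
= 33522128640

P(19,9) = 33522128640


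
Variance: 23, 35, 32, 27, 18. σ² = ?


Mean = 27.0000
Squared deviations: 16.0000, 64.0000, 25.0000, 0, 81.0000
Sum = 186.0000
Variance = 186.0000/5 = 37.2000

Variance = 37.2000


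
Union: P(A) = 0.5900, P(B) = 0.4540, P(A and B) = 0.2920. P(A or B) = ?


P(A∪B) = 0.5900 + 0.4540 - 0.2920
= 1.0440 - 0.2920
= 0.7520

P(A∪B) = 0.7520


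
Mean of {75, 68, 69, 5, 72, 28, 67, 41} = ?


Sum = 75 + 68 + 69 + 5 + 72 + 28 + 67 + 41 = 425
n = 8
Mean = 425/8 = 53.1250

Mean = 53.1250


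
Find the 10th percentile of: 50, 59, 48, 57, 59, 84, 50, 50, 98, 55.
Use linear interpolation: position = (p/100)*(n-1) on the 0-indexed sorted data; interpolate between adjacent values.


Sorted: 48, 50, 50, 50, 55, 57, 59, 59, 84, 98
n = 10
Index = 10/100 * 9 = 0.9000
Lower = data[0] = 48, Upper = data[1] = 50
P10 = 48 + 0.9000*(2) = 49.8000

P10 = 49.8000


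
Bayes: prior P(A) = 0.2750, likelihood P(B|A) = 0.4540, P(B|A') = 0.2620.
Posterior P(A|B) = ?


P(B) = P(B|A)*P(A) + P(B|A')*P(A')
= 0.4540*0.2750 + 0.2620*0.7250
= 0.124850 + 0.189950 = 0.314800
P(A|B) = 0.124850/0.314800 = 0.3966

P(A|B) = 0.3966


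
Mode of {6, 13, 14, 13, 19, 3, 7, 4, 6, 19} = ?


Frequencies: 3:1, 4:1, 6:2, 7:1, 13:2, 14:1, 19:2
Max frequency = 2
Mode = 6, 13, 19

Mode = 6, 13, 19


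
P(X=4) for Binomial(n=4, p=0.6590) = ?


C(4,4) = 1
p^4 = 0.188600
(1-p)^0 = 1.000000
P = 1 * 0.188600 * 1.000000 = 0.1886

P(X=4) = 0.1886


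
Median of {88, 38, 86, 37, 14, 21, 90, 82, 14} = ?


Sorted: 14, 14, 21, 37, 38, 82, 86, 88, 90
n = 9 (odd)
Middle value = 38

Median = 38


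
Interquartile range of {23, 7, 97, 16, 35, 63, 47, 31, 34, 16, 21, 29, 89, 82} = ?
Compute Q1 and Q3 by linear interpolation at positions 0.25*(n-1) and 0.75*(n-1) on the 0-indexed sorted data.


Sorted: 7, 16, 16, 21, 23, 29, 31, 34, 35, 47, 63, 82, 89, 97
Q1 (25th %ile) = 21.5000
Q3 (75th %ile) = 59.0000
IQR = 59.0000 - 21.5000 = 37.5000

IQR = 37.5000


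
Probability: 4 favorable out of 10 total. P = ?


P = 4/10 = 0.4000

P = 0.4000


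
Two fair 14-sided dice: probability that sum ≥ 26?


Total outcomes = 14×14 = 196
Favorable (sum ≥ 26): 6
P = 6/196 = 0.0306

P = 0.0306


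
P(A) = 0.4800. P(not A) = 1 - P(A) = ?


P(not A) = 1 - 0.4800 = 0.5200

P(not A) = 0.5200


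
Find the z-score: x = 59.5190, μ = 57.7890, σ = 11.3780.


z = (59.5190 - 57.7890)/11.3780
= 1.7300/11.3780
= 0.1520

z = 0.1520


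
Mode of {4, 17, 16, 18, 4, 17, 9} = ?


Frequencies: 4:2, 9:1, 16:1, 17:2, 18:1
Max frequency = 2
Mode = 4, 17

Mode = 4, 17


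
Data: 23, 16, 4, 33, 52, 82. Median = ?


Sorted: 4, 16, 23, 33, 52, 82
n = 6 (even)
Middle values: 23 and 33
Median = (23+33)/2 = 28.0000

Median = 28.0000


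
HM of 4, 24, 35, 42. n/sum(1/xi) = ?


Sum of reciprocals = 1/4 + 1/24 + 1/35 + 1/42 = 0.344048
HM = 4/0.344048 = 11.6263

HM = 11.6263


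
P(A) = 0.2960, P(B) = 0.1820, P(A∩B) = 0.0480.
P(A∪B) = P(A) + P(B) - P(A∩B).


P(A∪B) = 0.2960 + 0.1820 - 0.0480
= 0.4780 - 0.0480
= 0.4300

P(A∪B) = 0.4300


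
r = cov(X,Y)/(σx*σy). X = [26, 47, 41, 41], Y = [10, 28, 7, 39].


Mean X = 38.7500, Mean Y = 21.0000
SD X = 7.758060, SD Y = 13.133926
Cov = 51.750000
r = 51.750000/(7.758060*13.133926) = 0.5079

r = 0.5079


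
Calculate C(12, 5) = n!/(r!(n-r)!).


C(12,5) = 12!/(5! × 7!)
= 479001600/(120 × 5040)
= 792

C(12,5) = 792


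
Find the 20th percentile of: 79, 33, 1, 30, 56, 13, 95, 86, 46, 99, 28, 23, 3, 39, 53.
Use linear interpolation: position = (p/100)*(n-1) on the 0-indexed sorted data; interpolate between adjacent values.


Sorted: 1, 3, 13, 23, 28, 30, 33, 39, 46, 53, 56, 79, 86, 95, 99
n = 15
Index = 20/100 * 14 = 2.8000
Lower = data[2] = 13, Upper = data[3] = 23
P20 = 13 + 0.8000*(10) = 21.0000

P20 = 21.0000


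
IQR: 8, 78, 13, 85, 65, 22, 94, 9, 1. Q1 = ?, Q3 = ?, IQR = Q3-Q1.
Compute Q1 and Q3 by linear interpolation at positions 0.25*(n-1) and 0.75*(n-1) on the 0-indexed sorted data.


Sorted: 1, 8, 9, 13, 22, 65, 78, 85, 94
Q1 (25th %ile) = 9.0000
Q3 (75th %ile) = 78.0000
IQR = 78.0000 - 9.0000 = 69.0000

IQR = 69.0000


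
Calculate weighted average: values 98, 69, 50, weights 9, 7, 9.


Numerator = 98*9 + 69*7 + 50*9 = 1815
Denominator = 9 + 7 + 9 = 25
WM = 1815/25 = 72.6000

WM = 72.6000


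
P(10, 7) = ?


P(10,7) = 10!/3!
= 3628800/6
= 604800

P(10,7) = 604800


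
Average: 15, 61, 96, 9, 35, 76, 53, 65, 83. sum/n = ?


Sum = 15 + 61 + 96 + 9 + 35 + 76 + 53 + 65 + 83 = 493
n = 9
Mean = 493/9 = 54.7778

Mean = 54.7778


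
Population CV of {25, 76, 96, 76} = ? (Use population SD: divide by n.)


Mean = 68.2500
SD = 26.2714
CV = (26.2714/68.2500)*100 = 38.4929%

CV = 38.4929%


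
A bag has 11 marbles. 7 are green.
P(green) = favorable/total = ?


P = 7/11 = 0.6364

P = 0.6364


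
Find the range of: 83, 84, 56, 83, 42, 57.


Max = 84, Min = 42
Range = 84 - 42 = 42

Range = 42


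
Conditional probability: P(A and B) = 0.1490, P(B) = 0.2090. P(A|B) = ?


P(A|B) = 0.1490/0.2090 = 0.7129

P(A|B) = 0.7129


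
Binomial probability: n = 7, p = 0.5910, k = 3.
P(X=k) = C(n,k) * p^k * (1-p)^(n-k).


C(7,3) = 35
p^3 = 0.206425
(1-p)^4 = 0.027983
P = 35 * 0.206425 * 0.027983 = 0.2022

P(X=3) = 0.2022


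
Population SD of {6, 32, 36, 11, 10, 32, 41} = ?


Mean = 24.0000
Variance = 178.5714
SD = sqrt(178.5714) = 13.3631

SD = 13.3631


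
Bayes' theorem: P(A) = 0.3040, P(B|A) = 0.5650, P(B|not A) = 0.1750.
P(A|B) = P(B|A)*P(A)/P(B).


P(B) = P(B|A)*P(A) + P(B|A')*P(A')
= 0.5650*0.3040 + 0.1750*0.6960
= 0.171760 + 0.121800 = 0.293560
P(A|B) = 0.171760/0.293560 = 0.5851

P(A|B) = 0.5851


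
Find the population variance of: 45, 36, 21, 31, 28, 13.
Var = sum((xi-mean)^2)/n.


Mean = 29.0000
Squared deviations: 256.0000, 49.0000, 64.0000, 4.0000, 1.0000, 256.0000
Sum = 630.0000
Variance = 630.0000/6 = 105.0000

Variance = 105.0000


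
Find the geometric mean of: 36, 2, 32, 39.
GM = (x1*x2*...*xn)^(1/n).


Product = 36 × 2 × 32 × 39 = 89856
GM = 89856^(1/4) = 17.3136

GM = 17.3136


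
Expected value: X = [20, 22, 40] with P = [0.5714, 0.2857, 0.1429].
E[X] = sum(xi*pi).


E[X] = 20*0.5714 + 22*0.2857 + 40*0.1429
= 11.4280 + 6.2854 + 5.7160
= 23.4294

E[X] = 23.4294


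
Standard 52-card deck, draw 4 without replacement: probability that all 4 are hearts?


P(all hearts) = (13/52) × (12/51) × (11/50) × (10/49)
= 0.0026

P = 0.0026


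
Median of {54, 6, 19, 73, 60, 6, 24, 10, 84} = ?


Sorted: 6, 6, 10, 19, 24, 54, 60, 73, 84
n = 9 (odd)
Middle value = 24

Median = 24


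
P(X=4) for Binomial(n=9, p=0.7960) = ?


C(9,4) = 126
p^4 = 0.401469
(1-p)^5 = 0.000353
P = 126 * 0.401469 * 0.000353 = 0.0179

P(X=4) = 0.0179


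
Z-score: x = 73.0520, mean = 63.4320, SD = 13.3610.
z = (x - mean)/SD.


z = (73.0520 - 63.4320)/13.3610
= 9.6200/13.3610
= 0.7200

z = 0.7200


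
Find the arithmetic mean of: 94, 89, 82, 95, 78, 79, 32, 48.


Sum = 94 + 89 + 82 + 95 + 78 + 79 + 32 + 48 = 597
n = 8
Mean = 597/8 = 74.6250

Mean = 74.6250


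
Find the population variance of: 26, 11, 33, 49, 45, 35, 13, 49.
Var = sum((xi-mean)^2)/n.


Mean = 32.6250
Squared deviations: 43.8906, 467.6406, 0.1406, 268.1406, 153.1406, 5.6406, 385.1406, 268.1406
Sum = 1591.8750
Variance = 1591.8750/8 = 198.9844

Variance = 198.9844


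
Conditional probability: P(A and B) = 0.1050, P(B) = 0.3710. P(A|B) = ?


P(A|B) = 0.1050/0.3710 = 0.2830

P(A|B) = 0.2830


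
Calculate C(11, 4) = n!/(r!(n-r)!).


C(11,4) = 11!/(4! × 7!)
= 39916800/(24 × 5040)
= 330

C(11,4) = 330


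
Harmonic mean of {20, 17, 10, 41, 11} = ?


Sum of reciprocals = 1/20 + 1/17 + 1/10 + 1/41 + 1/11 = 0.324123
HM = 5/0.324123 = 15.4262

HM = 15.4262


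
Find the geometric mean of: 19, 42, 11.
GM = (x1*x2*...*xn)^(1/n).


Product = 19 × 42 × 11 = 8778
GM = 8778^(1/3) = 20.6284

GM = 20.6284


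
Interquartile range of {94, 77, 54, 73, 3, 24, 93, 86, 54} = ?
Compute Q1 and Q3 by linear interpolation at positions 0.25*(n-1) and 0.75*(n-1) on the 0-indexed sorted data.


Sorted: 3, 24, 54, 54, 73, 77, 86, 93, 94
Q1 (25th %ile) = 54.0000
Q3 (75th %ile) = 86.0000
IQR = 86.0000 - 54.0000 = 32.0000

IQR = 32.0000


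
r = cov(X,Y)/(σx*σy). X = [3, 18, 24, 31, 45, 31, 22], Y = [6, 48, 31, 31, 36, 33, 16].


Mean X = 24.8571, Mean Y = 28.7143
SD X = 12.040747, SD Y = 12.713483
Cov = 83.673469
r = 83.673469/(12.040747*12.713483) = 0.5466

r = 0.5466


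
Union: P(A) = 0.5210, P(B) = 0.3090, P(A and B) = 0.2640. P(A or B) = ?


P(A∪B) = 0.5210 + 0.3090 - 0.2640
= 0.8300 - 0.2640
= 0.5660

P(A∪B) = 0.5660


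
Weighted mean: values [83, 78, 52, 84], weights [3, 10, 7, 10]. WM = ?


Numerator = 83*3 + 78*10 + 52*7 + 84*10 = 2233
Denominator = 3 + 10 + 7 + 10 = 30
WM = 2233/30 = 74.4333

WM = 74.4333


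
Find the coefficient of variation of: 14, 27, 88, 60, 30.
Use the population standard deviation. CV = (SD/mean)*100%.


Mean = 43.8000
SD = 26.7462
CV = (26.7462/43.8000)*100 = 61.0644%

CV = 61.0644%


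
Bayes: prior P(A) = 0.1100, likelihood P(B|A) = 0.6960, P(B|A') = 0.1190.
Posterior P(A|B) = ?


P(B) = P(B|A)*P(A) + P(B|A')*P(A')
= 0.6960*0.1100 + 0.1190*0.8900
= 0.076560 + 0.105910 = 0.182470
P(A|B) = 0.076560/0.182470 = 0.4196

P(A|B) = 0.4196


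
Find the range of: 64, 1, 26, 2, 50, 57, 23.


Max = 64, Min = 1
Range = 64 - 1 = 63

Range = 63


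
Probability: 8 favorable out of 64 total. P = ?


P = 8/64 = 0.1250

P = 0.1250


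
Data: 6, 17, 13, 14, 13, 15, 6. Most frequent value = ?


Frequencies: 6:2, 13:2, 14:1, 15:1, 17:1
Max frequency = 2
Mode = 6, 13

Mode = 6, 13


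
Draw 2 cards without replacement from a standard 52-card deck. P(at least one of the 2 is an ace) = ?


P(at least one) = 1 - P(none)
P(none) = (48/52) × (47/51) = 0.850679
P(at least one) = 1 - 0.850679 = 0.1493

P = 0.1493


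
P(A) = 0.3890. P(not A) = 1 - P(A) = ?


P(not A) = 1 - 0.3890 = 0.6110

P(not A) = 0.6110


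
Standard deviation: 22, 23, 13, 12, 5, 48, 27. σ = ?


Mean = 21.4286
Variance = 167.1020
SD = sqrt(167.1020) = 12.9268

SD = 12.9268


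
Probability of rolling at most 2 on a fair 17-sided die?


Favorable outcomes (roll ≤ 2): 2
Total outcomes = 17
P = 2/17 = 0.1176

P = 0.1176


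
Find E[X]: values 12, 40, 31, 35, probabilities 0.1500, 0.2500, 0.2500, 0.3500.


E[X] = 12*0.1500 + 40*0.2500 + 31*0.2500 + 35*0.3500
= 1.8000 + 10.0000 + 7.7500 + 12.2500
= 31.8000

E[X] = 31.8000


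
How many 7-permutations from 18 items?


P(18,7) = 18!/11!
= 6402373705728000/39916800
= 160392960

P(18,7) = 160392960


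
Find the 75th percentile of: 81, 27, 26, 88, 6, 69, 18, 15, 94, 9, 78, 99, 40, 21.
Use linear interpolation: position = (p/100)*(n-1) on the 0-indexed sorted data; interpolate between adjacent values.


Sorted: 6, 9, 15, 18, 21, 26, 27, 40, 69, 78, 81, 88, 94, 99
n = 14
Index = 75/100 * 13 = 9.7500
Lower = data[9] = 78, Upper = data[10] = 81
P75 = 78 + 0.7500*(3) = 80.2500

P75 = 80.2500


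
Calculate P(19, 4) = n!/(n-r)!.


P(19,4) = 19!/15!
= 121645100408832000/1307674368000
= 93024

P(19,4) = 93024


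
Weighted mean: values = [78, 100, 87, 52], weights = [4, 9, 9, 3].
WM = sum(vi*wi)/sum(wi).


Numerator = 78*4 + 100*9 + 87*9 + 52*3 = 2151
Denominator = 4 + 9 + 9 + 3 = 25
WM = 2151/25 = 86.0400

WM = 86.0400


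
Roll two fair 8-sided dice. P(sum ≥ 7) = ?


Total outcomes = 8×8 = 64
Favorable (sum ≥ 7): 49
P = 49/64 = 0.7656

P = 0.7656


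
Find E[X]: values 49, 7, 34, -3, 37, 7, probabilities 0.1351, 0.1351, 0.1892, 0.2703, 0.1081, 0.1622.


E[X] = 49*0.1351 + 7*0.1351 + 34*0.1892 - 3*0.2703 + 37*0.1081 + 7*0.1622
= 6.6199 + 0.9457 + 6.4328 - 0.8109 + 3.9997 + 1.1354
= 18.3226

E[X] = 18.3226


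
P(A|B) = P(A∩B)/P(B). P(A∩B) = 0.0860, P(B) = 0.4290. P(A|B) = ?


P(A|B) = 0.0860/0.4290 = 0.2005

P(A|B) = 0.2005


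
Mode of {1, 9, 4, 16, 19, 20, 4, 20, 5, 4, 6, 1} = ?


Frequencies: 1:2, 4:3, 5:1, 6:1, 9:1, 16:1, 19:1, 20:2
Max frequency = 3
Mode = 4

Mode = 4


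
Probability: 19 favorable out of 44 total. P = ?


P = 19/44 = 0.4318

P = 0.4318


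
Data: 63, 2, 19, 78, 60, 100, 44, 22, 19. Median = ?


Sorted: 2, 19, 19, 22, 44, 60, 63, 78, 100
n = 9 (odd)
Middle value = 44

Median = 44


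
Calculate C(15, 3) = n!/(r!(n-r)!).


C(15,3) = 15!/(3! × 12!)
= 1307674368000/(6 × 479001600)
= 455

C(15,3) = 455


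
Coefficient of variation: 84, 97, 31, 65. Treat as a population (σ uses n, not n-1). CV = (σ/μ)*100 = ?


Mean = 69.2500
SD = 24.8433
CV = (24.8433/69.2500)*100 = 35.8747%

CV = 35.8747%


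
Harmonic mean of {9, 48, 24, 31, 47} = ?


Sum of reciprocals = 1/9 + 1/48 + 1/24 + 1/31 + 1/47 = 0.227146
HM = 5/0.227146 = 22.0123

HM = 22.0123


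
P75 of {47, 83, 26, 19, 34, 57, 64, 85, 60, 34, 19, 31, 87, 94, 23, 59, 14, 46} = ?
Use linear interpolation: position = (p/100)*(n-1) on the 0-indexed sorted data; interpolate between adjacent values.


Sorted: 14, 19, 19, 23, 26, 31, 34, 34, 46, 47, 57, 59, 60, 64, 83, 85, 87, 94
n = 18
Index = 75/100 * 17 = 12.7500
Lower = data[12] = 60, Upper = data[13] = 64
P75 = 60 + 0.7500*(4) = 63.0000

P75 = 63.0000


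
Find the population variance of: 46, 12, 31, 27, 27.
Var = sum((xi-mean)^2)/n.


Mean = 28.6000
Squared deviations: 302.7600, 275.5600, 5.7600, 2.5600, 2.5600
Sum = 589.2000
Variance = 589.2000/5 = 117.8400

Variance = 117.8400


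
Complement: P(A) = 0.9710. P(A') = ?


P(not A) = 1 - 0.9710 = 0.0290

P(not A) = 0.0290


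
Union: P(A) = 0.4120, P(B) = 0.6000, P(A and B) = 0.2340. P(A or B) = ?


P(A∪B) = 0.4120 + 0.6000 - 0.2340
= 1.0120 - 0.2340
= 0.7780

P(A∪B) = 0.7780


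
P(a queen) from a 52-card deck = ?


4 queens in 52 cards
P = 4/52 = 0.0769

P = 0.0769


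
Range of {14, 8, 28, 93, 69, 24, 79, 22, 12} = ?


Max = 93, Min = 8
Range = 93 - 8 = 85

Range = 85


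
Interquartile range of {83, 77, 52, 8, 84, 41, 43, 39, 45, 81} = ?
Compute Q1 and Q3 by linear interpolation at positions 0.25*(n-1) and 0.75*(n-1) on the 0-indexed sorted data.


Sorted: 8, 39, 41, 43, 45, 52, 77, 81, 83, 84
Q1 (25th %ile) = 41.5000
Q3 (75th %ile) = 80.0000
IQR = 80.0000 - 41.5000 = 38.5000

IQR = 38.5000


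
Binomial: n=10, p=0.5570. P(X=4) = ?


C(10,4) = 210
p^4 = 0.096254
(1-p)^6 = 0.007558
P = 210 * 0.096254 * 0.007558 = 0.1528

P(X=4) = 0.1528


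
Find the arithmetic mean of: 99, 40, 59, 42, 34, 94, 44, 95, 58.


Sum = 99 + 40 + 59 + 42 + 34 + 94 + 44 + 95 + 58 = 565
n = 9
Mean = 565/9 = 62.7778

Mean = 62.7778


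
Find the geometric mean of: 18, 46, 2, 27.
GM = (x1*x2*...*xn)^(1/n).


Product = 18 × 46 × 2 × 27 = 44712
GM = 44712^(1/4) = 14.5414

GM = 14.5414


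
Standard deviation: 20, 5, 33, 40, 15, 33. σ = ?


Mean = 24.3333
Variance = 145.8889
SD = sqrt(145.8889) = 12.0784

SD = 12.0784


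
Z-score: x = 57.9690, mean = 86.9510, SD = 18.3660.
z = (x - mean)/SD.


z = (57.9690 - 86.9510)/18.3660
= -28.9820/18.3660
= -1.5780

z = -1.5780


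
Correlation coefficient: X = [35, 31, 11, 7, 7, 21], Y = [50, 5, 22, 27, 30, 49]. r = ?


Mean X = 18.6667, Mean Y = 30.5000
SD X = 11.220022, SD Y = 15.585784
Cov = 26.500000
r = 26.500000/(11.220022*15.585784) = 0.1515

r = 0.1515


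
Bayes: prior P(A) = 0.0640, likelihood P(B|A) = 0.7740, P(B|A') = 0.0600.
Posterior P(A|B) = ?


P(B) = P(B|A)*P(A) + P(B|A')*P(A')
= 0.7740*0.0640 + 0.0600*0.9360
= 0.049536 + 0.056160 = 0.105696
P(A|B) = 0.049536/0.105696 = 0.4687

P(A|B) = 0.4687


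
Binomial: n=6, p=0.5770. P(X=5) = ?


C(6,5) = 6
p^5 = 0.063956
(1-p)^1 = 0.423000
P = 6 * 0.063956 * 0.423000 = 0.1623

P(X=5) = 0.1623


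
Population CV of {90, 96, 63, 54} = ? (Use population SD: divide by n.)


Mean = 75.7500
SD = 17.6688
CV = (17.6688/75.7500)*100 = 23.3252%

CV = 23.3252%


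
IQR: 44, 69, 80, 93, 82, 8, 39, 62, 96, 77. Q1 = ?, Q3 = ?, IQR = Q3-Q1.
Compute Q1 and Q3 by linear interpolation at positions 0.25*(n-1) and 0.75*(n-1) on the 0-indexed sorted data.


Sorted: 8, 39, 44, 62, 69, 77, 80, 82, 93, 96
Q1 (25th %ile) = 48.5000
Q3 (75th %ile) = 81.5000
IQR = 81.5000 - 48.5000 = 33.0000

IQR = 33.0000


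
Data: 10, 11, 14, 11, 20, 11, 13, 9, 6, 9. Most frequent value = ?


Frequencies: 6:1, 9:2, 10:1, 11:3, 13:1, 14:1, 20:1
Max frequency = 3
Mode = 11

Mode = 11


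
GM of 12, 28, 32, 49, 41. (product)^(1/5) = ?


Product = 12 × 28 × 32 × 49 × 41 = 21600768
GM = 21600768^(1/5) = 29.3018

GM = 29.3018


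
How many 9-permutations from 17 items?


P(17,9) = 17!/8!
= 355687428096000/40320
= 8821612800

P(17,9) = 8821612800


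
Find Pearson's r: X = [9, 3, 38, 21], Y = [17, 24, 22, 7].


Mean X = 17.7500, Mean Y = 17.5000
SD X = 13.367404, SD Y = 6.576473
Cov = -8.625000
r = -8.625000/(13.367404*6.576473) = -0.0981

r = -0.0981


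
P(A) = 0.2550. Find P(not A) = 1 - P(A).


P(not A) = 1 - 0.2550 = 0.7450

P(not A) = 0.7450


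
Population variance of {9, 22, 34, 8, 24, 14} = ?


Mean = 18.5000
Squared deviations: 90.2500, 12.2500, 240.2500, 110.2500, 30.2500, 20.2500
Sum = 503.5000
Variance = 503.5000/6 = 83.9167

Variance = 83.9167


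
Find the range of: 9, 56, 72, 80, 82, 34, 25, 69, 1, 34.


Max = 82, Min = 1
Range = 82 - 1 = 81

Range = 81
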